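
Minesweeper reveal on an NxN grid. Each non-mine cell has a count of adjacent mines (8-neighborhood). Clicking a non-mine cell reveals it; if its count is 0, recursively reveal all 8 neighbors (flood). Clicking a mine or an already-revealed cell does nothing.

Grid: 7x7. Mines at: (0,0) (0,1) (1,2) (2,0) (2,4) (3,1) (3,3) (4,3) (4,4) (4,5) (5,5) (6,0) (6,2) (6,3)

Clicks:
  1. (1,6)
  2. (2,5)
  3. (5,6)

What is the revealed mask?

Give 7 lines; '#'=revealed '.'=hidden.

Click 1 (1,6) count=0: revealed 12 new [(0,3) (0,4) (0,5) (0,6) (1,3) (1,4) (1,5) (1,6) (2,5) (2,6) (3,5) (3,6)] -> total=12
Click 2 (2,5) count=1: revealed 0 new [(none)] -> total=12
Click 3 (5,6) count=2: revealed 1 new [(5,6)] -> total=13

Answer: ...####
...####
.....##
.....##
.......
......#
.......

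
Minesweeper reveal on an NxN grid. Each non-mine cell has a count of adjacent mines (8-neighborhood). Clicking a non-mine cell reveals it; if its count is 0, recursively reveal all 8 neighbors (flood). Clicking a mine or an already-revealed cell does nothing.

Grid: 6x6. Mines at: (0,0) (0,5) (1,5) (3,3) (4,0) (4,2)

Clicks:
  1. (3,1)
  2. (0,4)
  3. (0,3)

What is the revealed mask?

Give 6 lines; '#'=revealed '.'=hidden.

Click 1 (3,1) count=2: revealed 1 new [(3,1)] -> total=1
Click 2 (0,4) count=2: revealed 1 new [(0,4)] -> total=2
Click 3 (0,3) count=0: revealed 15 new [(0,1) (0,2) (0,3) (1,0) (1,1) (1,2) (1,3) (1,4) (2,0) (2,1) (2,2) (2,3) (2,4) (3,0) (3,2)] -> total=17

Answer: .####.
#####.
#####.
###...
......
......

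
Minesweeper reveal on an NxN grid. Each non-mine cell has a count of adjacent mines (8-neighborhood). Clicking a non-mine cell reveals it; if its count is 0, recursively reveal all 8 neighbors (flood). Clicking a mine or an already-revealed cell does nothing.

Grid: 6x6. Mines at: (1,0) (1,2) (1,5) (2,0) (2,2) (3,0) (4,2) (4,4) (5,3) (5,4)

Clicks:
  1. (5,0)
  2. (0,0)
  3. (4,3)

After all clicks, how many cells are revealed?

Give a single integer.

Click 1 (5,0) count=0: revealed 4 new [(4,0) (4,1) (5,0) (5,1)] -> total=4
Click 2 (0,0) count=1: revealed 1 new [(0,0)] -> total=5
Click 3 (4,3) count=4: revealed 1 new [(4,3)] -> total=6

Answer: 6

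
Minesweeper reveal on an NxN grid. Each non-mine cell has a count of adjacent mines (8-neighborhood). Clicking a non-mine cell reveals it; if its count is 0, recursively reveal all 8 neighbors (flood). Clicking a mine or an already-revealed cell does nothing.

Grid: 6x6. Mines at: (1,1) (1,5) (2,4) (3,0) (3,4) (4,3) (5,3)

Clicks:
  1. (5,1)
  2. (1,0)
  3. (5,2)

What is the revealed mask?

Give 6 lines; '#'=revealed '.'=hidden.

Click 1 (5,1) count=0: revealed 6 new [(4,0) (4,1) (4,2) (5,0) (5,1) (5,2)] -> total=6
Click 2 (1,0) count=1: revealed 1 new [(1,0)] -> total=7
Click 3 (5,2) count=2: revealed 0 new [(none)] -> total=7

Answer: ......
#.....
......
......
###...
###...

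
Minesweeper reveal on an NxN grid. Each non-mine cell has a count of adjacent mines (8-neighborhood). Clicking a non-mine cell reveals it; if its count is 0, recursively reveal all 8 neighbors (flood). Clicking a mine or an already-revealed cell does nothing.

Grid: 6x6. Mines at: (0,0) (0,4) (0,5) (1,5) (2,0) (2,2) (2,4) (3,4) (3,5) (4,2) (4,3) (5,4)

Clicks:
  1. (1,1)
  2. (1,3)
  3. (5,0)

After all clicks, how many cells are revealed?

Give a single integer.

Click 1 (1,1) count=3: revealed 1 new [(1,1)] -> total=1
Click 2 (1,3) count=3: revealed 1 new [(1,3)] -> total=2
Click 3 (5,0) count=0: revealed 6 new [(3,0) (3,1) (4,0) (4,1) (5,0) (5,1)] -> total=8

Answer: 8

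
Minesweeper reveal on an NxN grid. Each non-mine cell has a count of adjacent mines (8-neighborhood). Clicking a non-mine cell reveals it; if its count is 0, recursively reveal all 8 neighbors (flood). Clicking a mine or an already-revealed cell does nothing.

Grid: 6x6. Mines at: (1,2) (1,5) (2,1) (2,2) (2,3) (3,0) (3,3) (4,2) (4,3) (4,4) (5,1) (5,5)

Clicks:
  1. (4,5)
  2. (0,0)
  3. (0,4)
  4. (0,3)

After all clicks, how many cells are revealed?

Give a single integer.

Click 1 (4,5) count=2: revealed 1 new [(4,5)] -> total=1
Click 2 (0,0) count=0: revealed 4 new [(0,0) (0,1) (1,0) (1,1)] -> total=5
Click 3 (0,4) count=1: revealed 1 new [(0,4)] -> total=6
Click 4 (0,3) count=1: revealed 1 new [(0,3)] -> total=7

Answer: 7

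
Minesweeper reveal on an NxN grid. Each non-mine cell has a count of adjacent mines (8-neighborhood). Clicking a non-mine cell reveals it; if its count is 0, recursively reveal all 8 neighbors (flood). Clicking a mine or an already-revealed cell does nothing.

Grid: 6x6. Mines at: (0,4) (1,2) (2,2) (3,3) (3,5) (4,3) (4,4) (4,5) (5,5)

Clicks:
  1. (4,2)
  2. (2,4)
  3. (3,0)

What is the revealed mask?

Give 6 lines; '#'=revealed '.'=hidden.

Answer: ##....
##....
##..#.
###...
###...
###...

Derivation:
Click 1 (4,2) count=2: revealed 1 new [(4,2)] -> total=1
Click 2 (2,4) count=2: revealed 1 new [(2,4)] -> total=2
Click 3 (3,0) count=0: revealed 14 new [(0,0) (0,1) (1,0) (1,1) (2,0) (2,1) (3,0) (3,1) (3,2) (4,0) (4,1) (5,0) (5,1) (5,2)] -> total=16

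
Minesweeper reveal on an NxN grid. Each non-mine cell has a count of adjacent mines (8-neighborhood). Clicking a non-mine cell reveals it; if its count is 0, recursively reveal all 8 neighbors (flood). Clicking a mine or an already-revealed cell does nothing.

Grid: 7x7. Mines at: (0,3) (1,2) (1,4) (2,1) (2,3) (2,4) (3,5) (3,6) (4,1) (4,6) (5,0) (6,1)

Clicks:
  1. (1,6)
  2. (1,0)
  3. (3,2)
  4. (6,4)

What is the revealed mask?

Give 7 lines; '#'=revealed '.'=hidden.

Answer: .....##
#....##
.....##
..###..
..####.
..#####
..#####

Derivation:
Click 1 (1,6) count=0: revealed 6 new [(0,5) (0,6) (1,5) (1,6) (2,5) (2,6)] -> total=6
Click 2 (1,0) count=1: revealed 1 new [(1,0)] -> total=7
Click 3 (3,2) count=3: revealed 1 new [(3,2)] -> total=8
Click 4 (6,4) count=0: revealed 16 new [(3,3) (3,4) (4,2) (4,3) (4,4) (4,5) (5,2) (5,3) (5,4) (5,5) (5,6) (6,2) (6,3) (6,4) (6,5) (6,6)] -> total=24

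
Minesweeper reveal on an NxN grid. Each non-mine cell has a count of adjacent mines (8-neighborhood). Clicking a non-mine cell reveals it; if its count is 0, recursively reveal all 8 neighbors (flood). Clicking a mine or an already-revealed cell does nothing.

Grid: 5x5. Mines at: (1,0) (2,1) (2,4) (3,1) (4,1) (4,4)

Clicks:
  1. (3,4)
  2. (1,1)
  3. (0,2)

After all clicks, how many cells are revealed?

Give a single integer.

Click 1 (3,4) count=2: revealed 1 new [(3,4)] -> total=1
Click 2 (1,1) count=2: revealed 1 new [(1,1)] -> total=2
Click 3 (0,2) count=0: revealed 7 new [(0,1) (0,2) (0,3) (0,4) (1,2) (1,3) (1,4)] -> total=9

Answer: 9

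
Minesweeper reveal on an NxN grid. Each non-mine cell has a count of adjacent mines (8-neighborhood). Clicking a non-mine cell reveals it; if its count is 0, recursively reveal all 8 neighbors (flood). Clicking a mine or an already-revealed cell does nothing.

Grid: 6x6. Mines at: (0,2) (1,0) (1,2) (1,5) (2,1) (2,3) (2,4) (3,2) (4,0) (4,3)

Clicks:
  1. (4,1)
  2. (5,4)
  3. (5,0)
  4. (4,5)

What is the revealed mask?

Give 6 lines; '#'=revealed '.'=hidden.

Click 1 (4,1) count=2: revealed 1 new [(4,1)] -> total=1
Click 2 (5,4) count=1: revealed 1 new [(5,4)] -> total=2
Click 3 (5,0) count=1: revealed 1 new [(5,0)] -> total=3
Click 4 (4,5) count=0: revealed 5 new [(3,4) (3,5) (4,4) (4,5) (5,5)] -> total=8

Answer: ......
......
......
....##
.#..##
#...##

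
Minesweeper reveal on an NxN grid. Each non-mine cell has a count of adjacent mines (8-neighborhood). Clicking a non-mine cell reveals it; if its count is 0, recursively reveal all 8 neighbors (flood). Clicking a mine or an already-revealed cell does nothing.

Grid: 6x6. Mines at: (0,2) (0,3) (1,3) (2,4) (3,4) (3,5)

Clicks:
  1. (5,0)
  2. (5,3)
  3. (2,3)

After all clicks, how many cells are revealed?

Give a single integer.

Answer: 25

Derivation:
Click 1 (5,0) count=0: revealed 25 new [(0,0) (0,1) (1,0) (1,1) (1,2) (2,0) (2,1) (2,2) (2,3) (3,0) (3,1) (3,2) (3,3) (4,0) (4,1) (4,2) (4,3) (4,4) (4,5) (5,0) (5,1) (5,2) (5,3) (5,4) (5,5)] -> total=25
Click 2 (5,3) count=0: revealed 0 new [(none)] -> total=25
Click 3 (2,3) count=3: revealed 0 new [(none)] -> total=25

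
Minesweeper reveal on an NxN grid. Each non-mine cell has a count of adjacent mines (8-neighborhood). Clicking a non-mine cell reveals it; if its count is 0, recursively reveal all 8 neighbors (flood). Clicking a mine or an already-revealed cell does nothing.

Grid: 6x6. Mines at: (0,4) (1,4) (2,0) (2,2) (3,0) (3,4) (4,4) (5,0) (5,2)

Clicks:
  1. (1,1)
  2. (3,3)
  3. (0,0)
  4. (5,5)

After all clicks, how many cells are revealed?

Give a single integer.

Answer: 10

Derivation:
Click 1 (1,1) count=2: revealed 1 new [(1,1)] -> total=1
Click 2 (3,3) count=3: revealed 1 new [(3,3)] -> total=2
Click 3 (0,0) count=0: revealed 7 new [(0,0) (0,1) (0,2) (0,3) (1,0) (1,2) (1,3)] -> total=9
Click 4 (5,5) count=1: revealed 1 new [(5,5)] -> total=10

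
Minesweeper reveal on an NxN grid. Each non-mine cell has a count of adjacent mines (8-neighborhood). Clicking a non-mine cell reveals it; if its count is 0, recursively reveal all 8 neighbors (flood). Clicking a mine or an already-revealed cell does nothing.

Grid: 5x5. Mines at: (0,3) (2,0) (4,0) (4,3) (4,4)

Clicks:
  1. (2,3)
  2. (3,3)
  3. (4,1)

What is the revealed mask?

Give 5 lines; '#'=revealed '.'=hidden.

Answer: .....
.####
.####
.####
.#...

Derivation:
Click 1 (2,3) count=0: revealed 12 new [(1,1) (1,2) (1,3) (1,4) (2,1) (2,2) (2,3) (2,4) (3,1) (3,2) (3,3) (3,4)] -> total=12
Click 2 (3,3) count=2: revealed 0 new [(none)] -> total=12
Click 3 (4,1) count=1: revealed 1 new [(4,1)] -> total=13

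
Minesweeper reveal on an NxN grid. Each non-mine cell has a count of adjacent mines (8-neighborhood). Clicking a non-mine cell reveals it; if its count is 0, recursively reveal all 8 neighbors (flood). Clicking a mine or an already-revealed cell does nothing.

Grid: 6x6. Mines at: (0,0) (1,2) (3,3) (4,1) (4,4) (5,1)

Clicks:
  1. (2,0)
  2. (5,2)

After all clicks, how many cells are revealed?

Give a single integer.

Click 1 (2,0) count=0: revealed 6 new [(1,0) (1,1) (2,0) (2,1) (3,0) (3,1)] -> total=6
Click 2 (5,2) count=2: revealed 1 new [(5,2)] -> total=7

Answer: 7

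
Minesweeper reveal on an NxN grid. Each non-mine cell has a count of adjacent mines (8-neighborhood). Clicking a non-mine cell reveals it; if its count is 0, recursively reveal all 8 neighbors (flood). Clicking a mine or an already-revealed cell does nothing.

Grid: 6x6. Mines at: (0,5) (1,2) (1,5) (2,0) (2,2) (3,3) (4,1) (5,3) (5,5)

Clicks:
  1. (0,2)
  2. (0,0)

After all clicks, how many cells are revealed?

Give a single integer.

Answer: 5

Derivation:
Click 1 (0,2) count=1: revealed 1 new [(0,2)] -> total=1
Click 2 (0,0) count=0: revealed 4 new [(0,0) (0,1) (1,0) (1,1)] -> total=5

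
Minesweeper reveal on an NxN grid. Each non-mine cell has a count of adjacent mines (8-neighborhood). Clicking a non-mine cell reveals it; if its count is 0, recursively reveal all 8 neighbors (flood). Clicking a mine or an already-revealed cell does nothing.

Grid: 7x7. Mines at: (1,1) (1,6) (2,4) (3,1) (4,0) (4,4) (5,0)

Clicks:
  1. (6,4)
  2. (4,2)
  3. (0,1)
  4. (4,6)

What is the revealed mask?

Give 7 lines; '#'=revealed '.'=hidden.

Answer: .#.....
.......
.....##
.....##
.###.##
.######
.######

Derivation:
Click 1 (6,4) count=0: revealed 21 new [(2,5) (2,6) (3,5) (3,6) (4,1) (4,2) (4,3) (4,5) (4,6) (5,1) (5,2) (5,3) (5,4) (5,5) (5,6) (6,1) (6,2) (6,3) (6,4) (6,5) (6,6)] -> total=21
Click 2 (4,2) count=1: revealed 0 new [(none)] -> total=21
Click 3 (0,1) count=1: revealed 1 new [(0,1)] -> total=22
Click 4 (4,6) count=0: revealed 0 new [(none)] -> total=22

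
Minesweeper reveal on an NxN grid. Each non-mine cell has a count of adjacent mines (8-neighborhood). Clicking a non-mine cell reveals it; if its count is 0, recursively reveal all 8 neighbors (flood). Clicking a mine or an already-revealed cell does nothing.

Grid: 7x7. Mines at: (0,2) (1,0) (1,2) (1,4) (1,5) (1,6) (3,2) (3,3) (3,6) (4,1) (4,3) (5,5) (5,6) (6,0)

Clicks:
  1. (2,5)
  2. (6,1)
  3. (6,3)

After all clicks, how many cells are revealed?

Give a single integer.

Click 1 (2,5) count=4: revealed 1 new [(2,5)] -> total=1
Click 2 (6,1) count=1: revealed 1 new [(6,1)] -> total=2
Click 3 (6,3) count=0: revealed 7 new [(5,1) (5,2) (5,3) (5,4) (6,2) (6,3) (6,4)] -> total=9

Answer: 9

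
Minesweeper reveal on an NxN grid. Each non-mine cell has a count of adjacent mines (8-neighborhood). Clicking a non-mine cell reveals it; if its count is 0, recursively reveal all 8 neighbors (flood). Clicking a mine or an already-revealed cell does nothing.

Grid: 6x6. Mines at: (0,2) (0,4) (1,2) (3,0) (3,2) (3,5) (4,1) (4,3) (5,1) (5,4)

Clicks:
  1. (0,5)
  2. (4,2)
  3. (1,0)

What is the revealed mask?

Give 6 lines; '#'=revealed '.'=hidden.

Click 1 (0,5) count=1: revealed 1 new [(0,5)] -> total=1
Click 2 (4,2) count=4: revealed 1 new [(4,2)] -> total=2
Click 3 (1,0) count=0: revealed 6 new [(0,0) (0,1) (1,0) (1,1) (2,0) (2,1)] -> total=8

Answer: ##...#
##....
##....
......
..#...
......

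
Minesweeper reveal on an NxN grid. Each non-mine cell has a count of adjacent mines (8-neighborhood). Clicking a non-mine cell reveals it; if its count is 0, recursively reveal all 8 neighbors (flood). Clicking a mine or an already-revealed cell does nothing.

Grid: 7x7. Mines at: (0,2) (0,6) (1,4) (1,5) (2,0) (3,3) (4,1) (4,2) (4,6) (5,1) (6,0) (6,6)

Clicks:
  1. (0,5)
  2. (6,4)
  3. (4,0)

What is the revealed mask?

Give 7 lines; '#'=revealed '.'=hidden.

Click 1 (0,5) count=3: revealed 1 new [(0,5)] -> total=1
Click 2 (6,4) count=0: revealed 11 new [(4,3) (4,4) (4,5) (5,2) (5,3) (5,4) (5,5) (6,2) (6,3) (6,4) (6,5)] -> total=12
Click 3 (4,0) count=2: revealed 1 new [(4,0)] -> total=13

Answer: .....#.
.......
.......
.......
#..###.
..####.
..####.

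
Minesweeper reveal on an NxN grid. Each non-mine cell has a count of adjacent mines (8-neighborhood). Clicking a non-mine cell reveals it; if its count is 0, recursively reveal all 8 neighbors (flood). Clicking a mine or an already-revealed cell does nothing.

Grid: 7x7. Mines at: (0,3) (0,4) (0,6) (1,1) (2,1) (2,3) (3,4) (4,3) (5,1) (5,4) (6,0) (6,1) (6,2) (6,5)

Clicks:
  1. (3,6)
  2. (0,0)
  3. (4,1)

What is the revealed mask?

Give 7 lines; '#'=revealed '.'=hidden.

Click 1 (3,6) count=0: revealed 10 new [(1,5) (1,6) (2,5) (2,6) (3,5) (3,6) (4,5) (4,6) (5,5) (5,6)] -> total=10
Click 2 (0,0) count=1: revealed 1 new [(0,0)] -> total=11
Click 3 (4,1) count=1: revealed 1 new [(4,1)] -> total=12

Answer: #......
.....##
.....##
.....##
.#...##
.....##
.......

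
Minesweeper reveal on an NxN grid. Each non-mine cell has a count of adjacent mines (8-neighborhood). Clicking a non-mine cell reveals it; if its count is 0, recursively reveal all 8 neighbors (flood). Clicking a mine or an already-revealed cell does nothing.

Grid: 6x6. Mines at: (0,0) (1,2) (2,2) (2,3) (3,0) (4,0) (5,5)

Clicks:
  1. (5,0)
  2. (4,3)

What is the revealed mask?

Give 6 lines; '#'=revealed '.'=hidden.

Click 1 (5,0) count=1: revealed 1 new [(5,0)] -> total=1
Click 2 (4,3) count=0: revealed 12 new [(3,1) (3,2) (3,3) (3,4) (4,1) (4,2) (4,3) (4,4) (5,1) (5,2) (5,3) (5,4)] -> total=13

Answer: ......
......
......
.####.
.####.
#####.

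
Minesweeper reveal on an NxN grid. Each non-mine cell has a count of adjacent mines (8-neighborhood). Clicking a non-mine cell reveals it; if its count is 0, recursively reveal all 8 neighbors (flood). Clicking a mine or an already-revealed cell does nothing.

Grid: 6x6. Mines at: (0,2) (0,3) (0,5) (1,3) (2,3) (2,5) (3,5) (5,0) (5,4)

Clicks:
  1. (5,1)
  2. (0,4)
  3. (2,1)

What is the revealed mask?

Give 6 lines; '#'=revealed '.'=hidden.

Answer: ##..#.
###...
###...
####..
####..
.###..

Derivation:
Click 1 (5,1) count=1: revealed 1 new [(5,1)] -> total=1
Click 2 (0,4) count=3: revealed 1 new [(0,4)] -> total=2
Click 3 (2,1) count=0: revealed 18 new [(0,0) (0,1) (1,0) (1,1) (1,2) (2,0) (2,1) (2,2) (3,0) (3,1) (3,2) (3,3) (4,0) (4,1) (4,2) (4,3) (5,2) (5,3)] -> total=20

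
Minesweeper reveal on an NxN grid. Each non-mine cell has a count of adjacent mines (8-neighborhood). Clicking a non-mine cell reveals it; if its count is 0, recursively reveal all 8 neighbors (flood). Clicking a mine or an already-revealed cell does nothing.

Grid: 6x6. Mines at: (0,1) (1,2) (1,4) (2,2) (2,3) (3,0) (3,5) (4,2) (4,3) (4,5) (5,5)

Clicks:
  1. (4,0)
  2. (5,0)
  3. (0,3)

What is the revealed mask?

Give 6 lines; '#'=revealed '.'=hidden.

Click 1 (4,0) count=1: revealed 1 new [(4,0)] -> total=1
Click 2 (5,0) count=0: revealed 3 new [(4,1) (5,0) (5,1)] -> total=4
Click 3 (0,3) count=2: revealed 1 new [(0,3)] -> total=5

Answer: ...#..
......
......
......
##....
##....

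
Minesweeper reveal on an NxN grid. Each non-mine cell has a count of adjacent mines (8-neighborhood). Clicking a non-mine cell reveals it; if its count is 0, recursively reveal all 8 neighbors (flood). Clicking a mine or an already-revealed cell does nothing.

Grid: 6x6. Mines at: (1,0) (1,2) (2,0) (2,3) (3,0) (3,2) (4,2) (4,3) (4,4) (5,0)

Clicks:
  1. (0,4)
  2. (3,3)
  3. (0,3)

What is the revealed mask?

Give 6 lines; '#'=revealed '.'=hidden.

Answer: ...###
...###
....##
...###
......
......

Derivation:
Click 1 (0,4) count=0: revealed 10 new [(0,3) (0,4) (0,5) (1,3) (1,4) (1,5) (2,4) (2,5) (3,4) (3,5)] -> total=10
Click 2 (3,3) count=5: revealed 1 new [(3,3)] -> total=11
Click 3 (0,3) count=1: revealed 0 new [(none)] -> total=11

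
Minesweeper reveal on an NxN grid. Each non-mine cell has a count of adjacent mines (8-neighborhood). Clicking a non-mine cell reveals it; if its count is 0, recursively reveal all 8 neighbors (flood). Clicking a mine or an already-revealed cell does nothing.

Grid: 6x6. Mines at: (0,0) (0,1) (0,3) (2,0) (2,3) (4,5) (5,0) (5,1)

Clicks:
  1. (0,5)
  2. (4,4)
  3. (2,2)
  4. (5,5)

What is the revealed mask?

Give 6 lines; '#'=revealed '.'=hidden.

Answer: ....##
....##
..#.##
....##
....#.
.....#

Derivation:
Click 1 (0,5) count=0: revealed 8 new [(0,4) (0,5) (1,4) (1,5) (2,4) (2,5) (3,4) (3,5)] -> total=8
Click 2 (4,4) count=1: revealed 1 new [(4,4)] -> total=9
Click 3 (2,2) count=1: revealed 1 new [(2,2)] -> total=10
Click 4 (5,5) count=1: revealed 1 new [(5,5)] -> total=11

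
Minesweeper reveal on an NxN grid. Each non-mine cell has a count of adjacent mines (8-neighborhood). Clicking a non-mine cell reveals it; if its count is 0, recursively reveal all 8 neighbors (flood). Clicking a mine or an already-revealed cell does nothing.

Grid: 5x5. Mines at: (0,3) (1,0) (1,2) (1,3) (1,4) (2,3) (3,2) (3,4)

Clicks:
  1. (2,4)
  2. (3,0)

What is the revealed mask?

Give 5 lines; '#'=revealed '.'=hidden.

Click 1 (2,4) count=4: revealed 1 new [(2,4)] -> total=1
Click 2 (3,0) count=0: revealed 6 new [(2,0) (2,1) (3,0) (3,1) (4,0) (4,1)] -> total=7

Answer: .....
.....
##..#
##...
##...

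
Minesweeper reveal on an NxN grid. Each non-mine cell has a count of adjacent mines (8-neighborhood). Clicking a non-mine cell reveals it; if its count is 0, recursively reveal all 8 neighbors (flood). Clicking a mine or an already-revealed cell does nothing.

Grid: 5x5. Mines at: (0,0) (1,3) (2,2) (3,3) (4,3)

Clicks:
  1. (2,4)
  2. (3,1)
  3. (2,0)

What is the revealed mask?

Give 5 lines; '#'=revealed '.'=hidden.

Click 1 (2,4) count=2: revealed 1 new [(2,4)] -> total=1
Click 2 (3,1) count=1: revealed 1 new [(3,1)] -> total=2
Click 3 (2,0) count=0: revealed 9 new [(1,0) (1,1) (2,0) (2,1) (3,0) (3,2) (4,0) (4,1) (4,2)] -> total=11

Answer: .....
##...
##..#
###..
###..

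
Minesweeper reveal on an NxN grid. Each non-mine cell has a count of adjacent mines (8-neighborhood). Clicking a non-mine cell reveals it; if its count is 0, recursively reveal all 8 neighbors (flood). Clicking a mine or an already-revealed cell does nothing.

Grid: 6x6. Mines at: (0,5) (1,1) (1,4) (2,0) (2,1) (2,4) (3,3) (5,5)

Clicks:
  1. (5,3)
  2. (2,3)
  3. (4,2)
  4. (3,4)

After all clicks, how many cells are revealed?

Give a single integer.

Answer: 15

Derivation:
Click 1 (5,3) count=0: revealed 13 new [(3,0) (3,1) (3,2) (4,0) (4,1) (4,2) (4,3) (4,4) (5,0) (5,1) (5,2) (5,3) (5,4)] -> total=13
Click 2 (2,3) count=3: revealed 1 new [(2,3)] -> total=14
Click 3 (4,2) count=1: revealed 0 new [(none)] -> total=14
Click 4 (3,4) count=2: revealed 1 new [(3,4)] -> total=15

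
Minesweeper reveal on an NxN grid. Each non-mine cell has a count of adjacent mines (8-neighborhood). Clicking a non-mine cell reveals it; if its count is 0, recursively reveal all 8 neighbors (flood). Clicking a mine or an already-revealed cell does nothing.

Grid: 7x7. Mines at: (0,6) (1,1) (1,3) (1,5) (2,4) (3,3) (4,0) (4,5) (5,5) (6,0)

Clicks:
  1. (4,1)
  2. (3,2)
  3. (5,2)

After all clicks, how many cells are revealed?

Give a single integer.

Click 1 (4,1) count=1: revealed 1 new [(4,1)] -> total=1
Click 2 (3,2) count=1: revealed 1 new [(3,2)] -> total=2
Click 3 (5,2) count=0: revealed 11 new [(4,2) (4,3) (4,4) (5,1) (5,2) (5,3) (5,4) (6,1) (6,2) (6,3) (6,4)] -> total=13

Answer: 13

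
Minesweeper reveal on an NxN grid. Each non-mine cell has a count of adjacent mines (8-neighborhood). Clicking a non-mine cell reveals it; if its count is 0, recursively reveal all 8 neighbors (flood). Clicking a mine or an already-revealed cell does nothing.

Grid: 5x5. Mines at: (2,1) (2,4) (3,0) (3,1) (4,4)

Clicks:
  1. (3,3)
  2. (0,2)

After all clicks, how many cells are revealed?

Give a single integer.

Answer: 11

Derivation:
Click 1 (3,3) count=2: revealed 1 new [(3,3)] -> total=1
Click 2 (0,2) count=0: revealed 10 new [(0,0) (0,1) (0,2) (0,3) (0,4) (1,0) (1,1) (1,2) (1,3) (1,4)] -> total=11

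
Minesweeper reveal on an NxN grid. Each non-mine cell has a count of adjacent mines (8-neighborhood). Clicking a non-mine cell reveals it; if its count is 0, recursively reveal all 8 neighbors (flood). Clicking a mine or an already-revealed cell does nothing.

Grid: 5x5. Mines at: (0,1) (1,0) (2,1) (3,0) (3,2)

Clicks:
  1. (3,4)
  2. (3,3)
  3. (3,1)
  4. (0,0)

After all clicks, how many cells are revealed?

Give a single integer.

Answer: 15

Derivation:
Click 1 (3,4) count=0: revealed 13 new [(0,2) (0,3) (0,4) (1,2) (1,3) (1,4) (2,2) (2,3) (2,4) (3,3) (3,4) (4,3) (4,4)] -> total=13
Click 2 (3,3) count=1: revealed 0 new [(none)] -> total=13
Click 3 (3,1) count=3: revealed 1 new [(3,1)] -> total=14
Click 4 (0,0) count=2: revealed 1 new [(0,0)] -> total=15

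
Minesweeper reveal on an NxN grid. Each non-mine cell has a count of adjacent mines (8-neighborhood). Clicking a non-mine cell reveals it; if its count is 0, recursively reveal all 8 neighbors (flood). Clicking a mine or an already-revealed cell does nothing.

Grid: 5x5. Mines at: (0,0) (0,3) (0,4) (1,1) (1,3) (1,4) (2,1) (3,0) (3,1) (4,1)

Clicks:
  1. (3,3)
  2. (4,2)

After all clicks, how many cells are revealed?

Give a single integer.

Click 1 (3,3) count=0: revealed 9 new [(2,2) (2,3) (2,4) (3,2) (3,3) (3,4) (4,2) (4,3) (4,4)] -> total=9
Click 2 (4,2) count=2: revealed 0 new [(none)] -> total=9

Answer: 9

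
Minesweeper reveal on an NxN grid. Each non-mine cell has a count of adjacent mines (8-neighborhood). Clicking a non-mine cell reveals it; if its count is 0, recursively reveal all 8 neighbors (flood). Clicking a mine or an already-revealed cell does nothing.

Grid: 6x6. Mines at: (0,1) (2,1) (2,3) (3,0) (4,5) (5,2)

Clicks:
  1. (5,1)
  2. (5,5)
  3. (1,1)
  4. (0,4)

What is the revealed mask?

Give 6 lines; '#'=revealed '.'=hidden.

Click 1 (5,1) count=1: revealed 1 new [(5,1)] -> total=1
Click 2 (5,5) count=1: revealed 1 new [(5,5)] -> total=2
Click 3 (1,1) count=2: revealed 1 new [(1,1)] -> total=3
Click 4 (0,4) count=0: revealed 12 new [(0,2) (0,3) (0,4) (0,5) (1,2) (1,3) (1,4) (1,5) (2,4) (2,5) (3,4) (3,5)] -> total=15

Answer: ..####
.#####
....##
....##
......
.#...#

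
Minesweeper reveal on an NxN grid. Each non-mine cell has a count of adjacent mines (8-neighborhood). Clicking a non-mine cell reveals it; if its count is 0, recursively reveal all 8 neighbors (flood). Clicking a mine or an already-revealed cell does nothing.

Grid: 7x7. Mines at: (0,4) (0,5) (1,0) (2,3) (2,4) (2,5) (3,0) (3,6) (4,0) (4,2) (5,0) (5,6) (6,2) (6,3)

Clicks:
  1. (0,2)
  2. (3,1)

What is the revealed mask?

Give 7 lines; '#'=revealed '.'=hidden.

Click 1 (0,2) count=0: revealed 6 new [(0,1) (0,2) (0,3) (1,1) (1,2) (1,3)] -> total=6
Click 2 (3,1) count=3: revealed 1 new [(3,1)] -> total=7

Answer: .###...
.###...
.......
.#.....
.......
.......
.......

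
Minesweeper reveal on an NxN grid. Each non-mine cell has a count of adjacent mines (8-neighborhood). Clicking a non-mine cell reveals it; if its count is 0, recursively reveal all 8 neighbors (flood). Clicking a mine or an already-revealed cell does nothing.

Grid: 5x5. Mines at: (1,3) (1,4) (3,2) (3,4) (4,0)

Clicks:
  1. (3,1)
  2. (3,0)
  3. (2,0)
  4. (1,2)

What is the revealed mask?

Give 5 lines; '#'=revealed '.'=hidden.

Answer: ###..
###..
###..
##...
.....

Derivation:
Click 1 (3,1) count=2: revealed 1 new [(3,1)] -> total=1
Click 2 (3,0) count=1: revealed 1 new [(3,0)] -> total=2
Click 3 (2,0) count=0: revealed 9 new [(0,0) (0,1) (0,2) (1,0) (1,1) (1,2) (2,0) (2,1) (2,2)] -> total=11
Click 4 (1,2) count=1: revealed 0 new [(none)] -> total=11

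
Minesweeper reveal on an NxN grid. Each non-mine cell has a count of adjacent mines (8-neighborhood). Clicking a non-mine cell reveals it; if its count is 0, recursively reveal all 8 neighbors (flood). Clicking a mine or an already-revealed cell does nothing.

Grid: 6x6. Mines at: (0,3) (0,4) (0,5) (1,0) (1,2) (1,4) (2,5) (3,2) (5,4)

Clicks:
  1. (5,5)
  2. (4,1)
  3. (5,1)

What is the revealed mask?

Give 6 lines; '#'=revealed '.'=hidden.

Answer: ......
......
##....
##....
####..
####.#

Derivation:
Click 1 (5,5) count=1: revealed 1 new [(5,5)] -> total=1
Click 2 (4,1) count=1: revealed 1 new [(4,1)] -> total=2
Click 3 (5,1) count=0: revealed 11 new [(2,0) (2,1) (3,0) (3,1) (4,0) (4,2) (4,3) (5,0) (5,1) (5,2) (5,3)] -> total=13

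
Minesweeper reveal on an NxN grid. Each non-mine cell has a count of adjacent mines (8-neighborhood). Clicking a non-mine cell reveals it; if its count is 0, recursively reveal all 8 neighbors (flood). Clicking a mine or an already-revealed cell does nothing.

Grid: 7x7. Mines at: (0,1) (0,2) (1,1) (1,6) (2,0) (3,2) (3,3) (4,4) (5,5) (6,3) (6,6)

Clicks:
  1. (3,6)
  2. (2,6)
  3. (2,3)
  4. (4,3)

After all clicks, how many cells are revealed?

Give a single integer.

Click 1 (3,6) count=0: revealed 6 new [(2,5) (2,6) (3,5) (3,6) (4,5) (4,6)] -> total=6
Click 2 (2,6) count=1: revealed 0 new [(none)] -> total=6
Click 3 (2,3) count=2: revealed 1 new [(2,3)] -> total=7
Click 4 (4,3) count=3: revealed 1 new [(4,3)] -> total=8

Answer: 8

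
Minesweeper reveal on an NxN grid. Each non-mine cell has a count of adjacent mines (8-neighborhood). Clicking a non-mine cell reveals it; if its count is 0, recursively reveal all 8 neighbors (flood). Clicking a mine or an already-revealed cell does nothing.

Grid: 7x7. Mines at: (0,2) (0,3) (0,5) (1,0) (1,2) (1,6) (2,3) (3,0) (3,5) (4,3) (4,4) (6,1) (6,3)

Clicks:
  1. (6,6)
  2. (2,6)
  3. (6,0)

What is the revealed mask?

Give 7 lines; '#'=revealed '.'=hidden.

Click 1 (6,6) count=0: revealed 8 new [(4,5) (4,6) (5,4) (5,5) (5,6) (6,4) (6,5) (6,6)] -> total=8
Click 2 (2,6) count=2: revealed 1 new [(2,6)] -> total=9
Click 3 (6,0) count=1: revealed 1 new [(6,0)] -> total=10

Answer: .......
.......
......#
.......
.....##
....###
#...###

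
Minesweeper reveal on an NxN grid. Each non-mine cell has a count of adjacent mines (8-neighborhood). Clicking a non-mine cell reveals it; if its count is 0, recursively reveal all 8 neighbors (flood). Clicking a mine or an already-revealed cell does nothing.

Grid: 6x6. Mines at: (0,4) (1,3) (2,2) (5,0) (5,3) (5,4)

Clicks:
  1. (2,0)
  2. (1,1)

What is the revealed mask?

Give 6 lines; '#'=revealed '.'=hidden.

Click 1 (2,0) count=0: revealed 12 new [(0,0) (0,1) (0,2) (1,0) (1,1) (1,2) (2,0) (2,1) (3,0) (3,1) (4,0) (4,1)] -> total=12
Click 2 (1,1) count=1: revealed 0 new [(none)] -> total=12

Answer: ###...
###...
##....
##....
##....
......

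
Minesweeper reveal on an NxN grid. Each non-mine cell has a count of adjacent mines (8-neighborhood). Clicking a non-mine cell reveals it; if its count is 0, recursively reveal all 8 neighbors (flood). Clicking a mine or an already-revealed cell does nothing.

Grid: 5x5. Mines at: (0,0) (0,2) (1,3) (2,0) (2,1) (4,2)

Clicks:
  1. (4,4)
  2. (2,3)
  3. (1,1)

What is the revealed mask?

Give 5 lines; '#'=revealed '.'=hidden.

Click 1 (4,4) count=0: revealed 6 new [(2,3) (2,4) (3,3) (3,4) (4,3) (4,4)] -> total=6
Click 2 (2,3) count=1: revealed 0 new [(none)] -> total=6
Click 3 (1,1) count=4: revealed 1 new [(1,1)] -> total=7

Answer: .....
.#...
...##
...##
...##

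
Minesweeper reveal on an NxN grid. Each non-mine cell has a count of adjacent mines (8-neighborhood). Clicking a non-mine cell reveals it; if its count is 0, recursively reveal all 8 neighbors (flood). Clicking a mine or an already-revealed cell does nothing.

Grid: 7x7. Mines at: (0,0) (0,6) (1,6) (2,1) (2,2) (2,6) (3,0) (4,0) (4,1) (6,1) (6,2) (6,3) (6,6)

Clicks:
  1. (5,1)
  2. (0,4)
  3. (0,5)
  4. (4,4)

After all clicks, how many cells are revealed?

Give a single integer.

Answer: 29

Derivation:
Click 1 (5,1) count=4: revealed 1 new [(5,1)] -> total=1
Click 2 (0,4) count=0: revealed 28 new [(0,1) (0,2) (0,3) (0,4) (0,5) (1,1) (1,2) (1,3) (1,4) (1,5) (2,3) (2,4) (2,5) (3,2) (3,3) (3,4) (3,5) (3,6) (4,2) (4,3) (4,4) (4,5) (4,6) (5,2) (5,3) (5,4) (5,5) (5,6)] -> total=29
Click 3 (0,5) count=2: revealed 0 new [(none)] -> total=29
Click 4 (4,4) count=0: revealed 0 new [(none)] -> total=29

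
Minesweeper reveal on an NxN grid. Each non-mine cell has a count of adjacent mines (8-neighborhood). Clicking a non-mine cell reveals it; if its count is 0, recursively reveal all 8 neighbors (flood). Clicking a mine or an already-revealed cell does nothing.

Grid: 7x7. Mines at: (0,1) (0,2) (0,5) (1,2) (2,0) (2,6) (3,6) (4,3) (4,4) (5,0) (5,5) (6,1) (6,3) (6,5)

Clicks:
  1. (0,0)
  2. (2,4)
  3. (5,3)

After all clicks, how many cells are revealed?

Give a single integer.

Click 1 (0,0) count=1: revealed 1 new [(0,0)] -> total=1
Click 2 (2,4) count=0: revealed 9 new [(1,3) (1,4) (1,5) (2,3) (2,4) (2,5) (3,3) (3,4) (3,5)] -> total=10
Click 3 (5,3) count=3: revealed 1 new [(5,3)] -> total=11

Answer: 11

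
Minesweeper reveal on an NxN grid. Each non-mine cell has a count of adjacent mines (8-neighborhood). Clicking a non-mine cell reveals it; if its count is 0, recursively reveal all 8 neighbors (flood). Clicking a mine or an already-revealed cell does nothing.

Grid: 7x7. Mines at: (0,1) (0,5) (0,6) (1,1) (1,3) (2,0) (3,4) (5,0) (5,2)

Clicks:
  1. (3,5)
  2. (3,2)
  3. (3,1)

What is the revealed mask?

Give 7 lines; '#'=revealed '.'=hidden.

Answer: .......
.......
.###...
.###.#.
.###...
.......
.......

Derivation:
Click 1 (3,5) count=1: revealed 1 new [(3,5)] -> total=1
Click 2 (3,2) count=0: revealed 9 new [(2,1) (2,2) (2,3) (3,1) (3,2) (3,3) (4,1) (4,2) (4,3)] -> total=10
Click 3 (3,1) count=1: revealed 0 new [(none)] -> total=10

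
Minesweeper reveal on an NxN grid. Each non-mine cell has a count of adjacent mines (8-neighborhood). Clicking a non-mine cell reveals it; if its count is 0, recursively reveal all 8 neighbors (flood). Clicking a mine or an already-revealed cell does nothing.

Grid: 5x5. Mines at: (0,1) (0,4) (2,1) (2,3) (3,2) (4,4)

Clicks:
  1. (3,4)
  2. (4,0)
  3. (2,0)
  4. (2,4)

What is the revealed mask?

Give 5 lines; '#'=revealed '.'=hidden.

Click 1 (3,4) count=2: revealed 1 new [(3,4)] -> total=1
Click 2 (4,0) count=0: revealed 4 new [(3,0) (3,1) (4,0) (4,1)] -> total=5
Click 3 (2,0) count=1: revealed 1 new [(2,0)] -> total=6
Click 4 (2,4) count=1: revealed 1 new [(2,4)] -> total=7

Answer: .....
.....
#...#
##..#
##...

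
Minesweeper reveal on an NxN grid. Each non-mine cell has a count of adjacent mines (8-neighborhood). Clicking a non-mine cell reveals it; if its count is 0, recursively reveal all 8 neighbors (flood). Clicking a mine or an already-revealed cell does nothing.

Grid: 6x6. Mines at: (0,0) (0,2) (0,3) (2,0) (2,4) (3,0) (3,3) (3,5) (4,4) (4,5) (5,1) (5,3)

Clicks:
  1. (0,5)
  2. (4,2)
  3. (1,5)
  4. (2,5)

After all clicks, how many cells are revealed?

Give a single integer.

Click 1 (0,5) count=0: revealed 4 new [(0,4) (0,5) (1,4) (1,5)] -> total=4
Click 2 (4,2) count=3: revealed 1 new [(4,2)] -> total=5
Click 3 (1,5) count=1: revealed 0 new [(none)] -> total=5
Click 4 (2,5) count=2: revealed 1 new [(2,5)] -> total=6

Answer: 6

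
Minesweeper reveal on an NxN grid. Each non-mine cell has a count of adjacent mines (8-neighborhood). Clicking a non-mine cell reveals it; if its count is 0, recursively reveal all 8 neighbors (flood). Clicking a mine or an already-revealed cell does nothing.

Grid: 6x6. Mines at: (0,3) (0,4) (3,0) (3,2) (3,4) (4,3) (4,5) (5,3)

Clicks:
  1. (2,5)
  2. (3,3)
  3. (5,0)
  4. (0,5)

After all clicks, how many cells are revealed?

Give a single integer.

Answer: 9

Derivation:
Click 1 (2,5) count=1: revealed 1 new [(2,5)] -> total=1
Click 2 (3,3) count=3: revealed 1 new [(3,3)] -> total=2
Click 3 (5,0) count=0: revealed 6 new [(4,0) (4,1) (4,2) (5,0) (5,1) (5,2)] -> total=8
Click 4 (0,5) count=1: revealed 1 new [(0,5)] -> total=9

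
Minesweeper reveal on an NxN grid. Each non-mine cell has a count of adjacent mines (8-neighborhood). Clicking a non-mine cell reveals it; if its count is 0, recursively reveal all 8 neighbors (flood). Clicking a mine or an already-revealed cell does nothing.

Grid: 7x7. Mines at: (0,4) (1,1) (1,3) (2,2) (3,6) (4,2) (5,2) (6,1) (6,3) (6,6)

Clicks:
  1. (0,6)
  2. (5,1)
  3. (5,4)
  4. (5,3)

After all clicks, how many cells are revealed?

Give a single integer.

Answer: 9

Derivation:
Click 1 (0,6) count=0: revealed 6 new [(0,5) (0,6) (1,5) (1,6) (2,5) (2,6)] -> total=6
Click 2 (5,1) count=3: revealed 1 new [(5,1)] -> total=7
Click 3 (5,4) count=1: revealed 1 new [(5,4)] -> total=8
Click 4 (5,3) count=3: revealed 1 new [(5,3)] -> total=9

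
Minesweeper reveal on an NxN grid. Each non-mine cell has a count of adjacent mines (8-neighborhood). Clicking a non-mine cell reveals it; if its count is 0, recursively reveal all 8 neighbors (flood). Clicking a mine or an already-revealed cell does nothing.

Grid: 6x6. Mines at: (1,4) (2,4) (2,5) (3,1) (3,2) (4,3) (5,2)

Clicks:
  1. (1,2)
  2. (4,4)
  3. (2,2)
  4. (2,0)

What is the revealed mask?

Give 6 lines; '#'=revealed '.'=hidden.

Answer: ####..
####..
####..
......
....#.
......

Derivation:
Click 1 (1,2) count=0: revealed 12 new [(0,0) (0,1) (0,2) (0,3) (1,0) (1,1) (1,2) (1,3) (2,0) (2,1) (2,2) (2,3)] -> total=12
Click 2 (4,4) count=1: revealed 1 new [(4,4)] -> total=13
Click 3 (2,2) count=2: revealed 0 new [(none)] -> total=13
Click 4 (2,0) count=1: revealed 0 new [(none)] -> total=13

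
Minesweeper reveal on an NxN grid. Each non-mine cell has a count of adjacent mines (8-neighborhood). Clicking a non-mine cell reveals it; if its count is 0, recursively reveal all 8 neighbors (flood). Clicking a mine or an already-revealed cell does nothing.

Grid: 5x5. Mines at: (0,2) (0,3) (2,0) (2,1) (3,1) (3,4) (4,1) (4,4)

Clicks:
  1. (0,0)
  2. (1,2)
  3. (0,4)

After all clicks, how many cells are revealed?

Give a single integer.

Answer: 6

Derivation:
Click 1 (0,0) count=0: revealed 4 new [(0,0) (0,1) (1,0) (1,1)] -> total=4
Click 2 (1,2) count=3: revealed 1 new [(1,2)] -> total=5
Click 3 (0,4) count=1: revealed 1 new [(0,4)] -> total=6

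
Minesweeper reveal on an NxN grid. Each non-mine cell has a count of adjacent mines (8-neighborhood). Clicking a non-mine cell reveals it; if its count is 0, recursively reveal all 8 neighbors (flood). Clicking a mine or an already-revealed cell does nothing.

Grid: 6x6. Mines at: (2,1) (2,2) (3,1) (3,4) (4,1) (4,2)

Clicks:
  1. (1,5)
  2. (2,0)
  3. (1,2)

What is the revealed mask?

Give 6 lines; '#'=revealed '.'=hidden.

Click 1 (1,5) count=0: revealed 15 new [(0,0) (0,1) (0,2) (0,3) (0,4) (0,5) (1,0) (1,1) (1,2) (1,3) (1,4) (1,5) (2,3) (2,4) (2,5)] -> total=15
Click 2 (2,0) count=2: revealed 1 new [(2,0)] -> total=16
Click 3 (1,2) count=2: revealed 0 new [(none)] -> total=16

Answer: ######
######
#..###
......
......
......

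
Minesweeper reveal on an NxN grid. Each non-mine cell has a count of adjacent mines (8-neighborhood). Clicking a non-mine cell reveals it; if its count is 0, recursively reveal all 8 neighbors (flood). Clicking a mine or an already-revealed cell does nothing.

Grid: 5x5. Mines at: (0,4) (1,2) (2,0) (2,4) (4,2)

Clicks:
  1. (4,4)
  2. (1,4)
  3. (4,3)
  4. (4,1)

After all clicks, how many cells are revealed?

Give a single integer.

Click 1 (4,4) count=0: revealed 4 new [(3,3) (3,4) (4,3) (4,4)] -> total=4
Click 2 (1,4) count=2: revealed 1 new [(1,4)] -> total=5
Click 3 (4,3) count=1: revealed 0 new [(none)] -> total=5
Click 4 (4,1) count=1: revealed 1 new [(4,1)] -> total=6

Answer: 6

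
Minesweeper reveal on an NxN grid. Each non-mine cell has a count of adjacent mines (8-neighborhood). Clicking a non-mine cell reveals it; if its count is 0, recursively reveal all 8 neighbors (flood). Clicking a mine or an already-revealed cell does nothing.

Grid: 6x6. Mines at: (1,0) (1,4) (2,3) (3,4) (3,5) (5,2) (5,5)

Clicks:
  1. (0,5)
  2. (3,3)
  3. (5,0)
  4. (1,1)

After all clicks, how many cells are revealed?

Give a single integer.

Answer: 14

Derivation:
Click 1 (0,5) count=1: revealed 1 new [(0,5)] -> total=1
Click 2 (3,3) count=2: revealed 1 new [(3,3)] -> total=2
Click 3 (5,0) count=0: revealed 11 new [(2,0) (2,1) (2,2) (3,0) (3,1) (3,2) (4,0) (4,1) (4,2) (5,0) (5,1)] -> total=13
Click 4 (1,1) count=1: revealed 1 new [(1,1)] -> total=14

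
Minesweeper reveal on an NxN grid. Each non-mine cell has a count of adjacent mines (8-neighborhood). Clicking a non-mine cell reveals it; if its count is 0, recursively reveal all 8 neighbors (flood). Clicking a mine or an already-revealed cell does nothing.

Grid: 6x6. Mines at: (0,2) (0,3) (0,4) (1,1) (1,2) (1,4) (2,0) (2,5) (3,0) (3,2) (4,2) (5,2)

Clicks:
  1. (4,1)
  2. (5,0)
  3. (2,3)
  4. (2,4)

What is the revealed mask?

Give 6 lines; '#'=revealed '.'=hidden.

Answer: ......
......
...##.
......
##....
##....

Derivation:
Click 1 (4,1) count=4: revealed 1 new [(4,1)] -> total=1
Click 2 (5,0) count=0: revealed 3 new [(4,0) (5,0) (5,1)] -> total=4
Click 3 (2,3) count=3: revealed 1 new [(2,3)] -> total=5
Click 4 (2,4) count=2: revealed 1 new [(2,4)] -> total=6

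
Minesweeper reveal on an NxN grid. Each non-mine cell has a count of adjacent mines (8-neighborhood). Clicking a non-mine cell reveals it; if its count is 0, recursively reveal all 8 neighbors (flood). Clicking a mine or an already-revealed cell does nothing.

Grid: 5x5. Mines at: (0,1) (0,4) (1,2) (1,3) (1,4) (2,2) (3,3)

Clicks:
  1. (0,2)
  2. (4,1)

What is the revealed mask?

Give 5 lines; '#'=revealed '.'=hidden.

Answer: ..#..
##...
##...
###..
###..

Derivation:
Click 1 (0,2) count=3: revealed 1 new [(0,2)] -> total=1
Click 2 (4,1) count=0: revealed 10 new [(1,0) (1,1) (2,0) (2,1) (3,0) (3,1) (3,2) (4,0) (4,1) (4,2)] -> total=11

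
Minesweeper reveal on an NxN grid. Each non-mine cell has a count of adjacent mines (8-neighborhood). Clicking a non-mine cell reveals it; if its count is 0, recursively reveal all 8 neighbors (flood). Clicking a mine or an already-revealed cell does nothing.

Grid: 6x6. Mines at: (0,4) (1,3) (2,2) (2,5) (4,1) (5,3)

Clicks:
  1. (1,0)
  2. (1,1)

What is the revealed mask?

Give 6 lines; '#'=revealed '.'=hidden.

Click 1 (1,0) count=0: revealed 10 new [(0,0) (0,1) (0,2) (1,0) (1,1) (1,2) (2,0) (2,1) (3,0) (3,1)] -> total=10
Click 2 (1,1) count=1: revealed 0 new [(none)] -> total=10

Answer: ###...
###...
##....
##....
......
......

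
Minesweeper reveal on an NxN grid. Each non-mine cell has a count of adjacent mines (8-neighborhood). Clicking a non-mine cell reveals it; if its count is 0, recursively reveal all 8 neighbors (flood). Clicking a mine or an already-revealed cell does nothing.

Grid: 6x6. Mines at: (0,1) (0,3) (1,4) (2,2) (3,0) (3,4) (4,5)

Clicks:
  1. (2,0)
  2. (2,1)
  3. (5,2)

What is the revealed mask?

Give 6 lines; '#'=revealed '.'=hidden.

Click 1 (2,0) count=1: revealed 1 new [(2,0)] -> total=1
Click 2 (2,1) count=2: revealed 1 new [(2,1)] -> total=2
Click 3 (5,2) count=0: revealed 13 new [(3,1) (3,2) (3,3) (4,0) (4,1) (4,2) (4,3) (4,4) (5,0) (5,1) (5,2) (5,3) (5,4)] -> total=15

Answer: ......
......
##....
.###..
#####.
#####.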